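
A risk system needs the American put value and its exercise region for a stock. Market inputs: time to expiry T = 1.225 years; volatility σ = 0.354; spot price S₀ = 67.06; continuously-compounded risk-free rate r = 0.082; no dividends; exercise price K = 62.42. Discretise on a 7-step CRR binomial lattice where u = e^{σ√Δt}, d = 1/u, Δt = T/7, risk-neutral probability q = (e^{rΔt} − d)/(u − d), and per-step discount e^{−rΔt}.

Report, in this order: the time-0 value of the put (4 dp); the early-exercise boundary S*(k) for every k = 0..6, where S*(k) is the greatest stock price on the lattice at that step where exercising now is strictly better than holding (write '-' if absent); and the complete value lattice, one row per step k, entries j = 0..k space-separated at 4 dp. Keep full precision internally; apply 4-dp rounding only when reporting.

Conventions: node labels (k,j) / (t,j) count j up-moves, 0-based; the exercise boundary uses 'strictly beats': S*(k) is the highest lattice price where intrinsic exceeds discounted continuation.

params: Δt=0.17500 u=1.15962 d=0.86235 q=0.51167 e^(-rΔt)=0.98575
t_7 payoffs: 38.6371 30.4389 19.4148 4.5905 0.0000 0.0000 0.0000 0.0000
t_6: node(6,0) S=27.5790 payoff=34.8410 vs cont=33.9517 → 34.8410 [stop]  node(6,1) S=37.0857 payoff=25.3343 vs cont=24.4449 → 25.3343 [stop]  node(6,2) S=49.8695 payoff=12.5505 vs cont=11.6611 → 12.5505 [stop]  node(6,3) S=67.0600 payoff=0.0000 vs cont=2.2098 → 2.2098 [wait]  node(6,4) S=90.1762 payoff=0.0000 vs cont=0.0000 → 0.0000 [wait]  node(6,5) S=121.2607 payoff=0.0000 vs cont=0.0000 → 0.0000 [wait]  node(6,6) S=163.0604 payoff=0.0000 vs cont=0.0000 → 0.0000 [wait]  ⇒ S*(6)=49.8695
t_5: node(5,0) S=31.9811 payoff=30.4389 vs cont=29.5496 → 30.4389 [stop]  node(5,1) S=43.0052 payoff=19.4148 vs cont=18.5255 → 19.4148 [stop]  node(5,2) S=57.8295 payoff=4.5905 vs cont=7.1560 → 7.1560 [wait]  node(5,3) S=77.7638 payoff=0.0000 vs cont=1.0637 → 1.0637 [wait]  node(5,4) S=104.5697 payoff=0.0000 vs cont=0.0000 → 0.0000 [wait]  node(5,5) S=140.6159 payoff=0.0000 vs cont=0.0000 → 0.0000 [wait]  ⇒ S*(5)=43.0052
t_4: node(4,0) S=37.0857 payoff=25.3343 vs cont=24.4449 → 25.3343 [stop]  node(4,1) S=49.8695 payoff=12.5505 vs cont=12.9551 → 12.9551 [wait]  node(4,2) S=67.0600 payoff=0.0000 vs cont=3.9813 → 3.9813 [wait]  node(4,3) S=90.1762 payoff=0.0000 vs cont=0.5120 → 0.5120 [wait]  node(4,4) S=121.2607 payoff=0.0000 vs cont=0.0000 → 0.0000 [wait]  ⇒ S*(4)=37.0857
t_3: node(3,0) S=43.0052 payoff=19.4148 vs cont=18.7296 → 19.4148 [stop]  node(3,1) S=57.8295 payoff=4.5905 vs cont=8.2443 → 8.2443 [wait]  node(3,2) S=77.7638 payoff=0.0000 vs cont=2.1747 → 2.1747 [wait]  node(3,3) S=104.5697 payoff=0.0000 vs cont=0.2465 → 0.2465 [wait]  ⇒ S*(3)=43.0052
t_2: node(2,0) S=49.8695 payoff=12.5505 vs cont=13.5041 → 13.5041 [wait]  node(2,1) S=67.0600 payoff=0.0000 vs cont=5.0655 → 5.0655 [wait]  node(2,2) S=90.1762 payoff=0.0000 vs cont=1.1712 → 1.1712 [wait]  ⇒ S*(2)=-
t_1: node(1,0) S=57.8295 payoff=4.5905 vs cont=9.0554 → 9.0554 [wait]  node(1,1) S=77.7638 payoff=0.0000 vs cont=3.0291 → 3.0291 [wait]  ⇒ S*(1)=-
t_0: node(0,0) S=67.0600 payoff=0.0000 vs cont=5.8869 → 5.8869 [wait]  ⇒ S*(0)=-

price = 5.8869
boundary = - - - 43.0052 37.0857 43.0052 49.8695
tree:
5.8869
9.0554 3.0291
13.5041 5.0655 1.1712
19.4148 8.2443 2.1747 0.2465
25.3343 12.9551 3.9813 0.5120 0.0000
30.4389 19.4148 7.1560 1.0637 0.0000 0.0000
34.8410 25.3343 12.5505 2.2098 0.0000 0.0000 0.0000
38.6371 30.4389 19.4148 4.5905 0.0000 0.0000 0.0000 0.0000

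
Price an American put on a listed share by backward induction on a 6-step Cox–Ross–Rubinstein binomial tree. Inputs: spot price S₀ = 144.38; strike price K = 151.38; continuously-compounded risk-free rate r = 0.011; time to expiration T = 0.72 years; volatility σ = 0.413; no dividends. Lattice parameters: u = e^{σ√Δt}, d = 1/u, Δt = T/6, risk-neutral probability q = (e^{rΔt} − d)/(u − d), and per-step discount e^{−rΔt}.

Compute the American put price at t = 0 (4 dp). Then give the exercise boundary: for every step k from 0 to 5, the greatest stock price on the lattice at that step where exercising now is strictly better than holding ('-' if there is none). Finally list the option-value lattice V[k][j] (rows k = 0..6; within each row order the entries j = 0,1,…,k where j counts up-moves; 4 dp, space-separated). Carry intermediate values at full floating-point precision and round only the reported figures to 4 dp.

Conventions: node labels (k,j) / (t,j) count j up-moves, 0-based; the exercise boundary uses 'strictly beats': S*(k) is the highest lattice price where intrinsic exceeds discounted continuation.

params: Δt=0.12000 u=1.15381 d=0.86670 q=0.46889 e^(-rΔt)=0.99868
t_6 payoffs: 90.1863 69.9145 42.9273 7.0000 0.0000 0.0000 0.0000
t_5: node(5,0) S=70.6058 payoff=80.7742 vs cont=80.5746 → 80.7742 [stop]  node(5,1) S=93.9955 payoff=57.3845 vs cont=57.1848 → 57.3845 [stop]  node(5,2) S=125.1335 payoff=26.2465 vs cont=26.0468 → 26.2465 [stop]  node(5,3) S=166.5867 payoff=0.0000 vs cont=3.7128 → 3.7128 [wait]  node(5,4) S=221.7722 payoff=0.0000 vs cont=0.0000 → 0.0000 [wait]  node(5,5) S=295.2391 payoff=0.0000 vs cont=0.0000 → 0.0000 [wait]  ⇒ S*(5)=125.1335
t_4: node(4,0) S=81.4655 payoff=69.9145 vs cont=69.7149 → 69.9145 [stop]  node(4,1) S=108.4527 payoff=42.9273 vs cont=42.7276 → 42.9273 [stop]  node(4,2) S=144.3800 payoff=7.0000 vs cont=15.6599 → 15.6599 [wait]  node(4,3) S=192.2090 payoff=0.0000 vs cont=1.9693 → 1.9693 [wait]  node(4,4) S=255.8825 payoff=0.0000 vs cont=0.0000 → 0.0000 [wait]  ⇒ S*(4)=108.4527
t_3: node(3,0) S=93.9955 payoff=57.3845 vs cont=57.1848 → 57.3845 [stop]  node(3,1) S=125.1335 payoff=26.2465 vs cont=30.1020 → 30.1020 [wait]  node(3,2) S=166.5867 payoff=0.0000 vs cont=9.2283 → 9.2283 [wait]  node(3,3) S=221.7722 payoff=0.0000 vs cont=1.0445 → 1.0445 [wait]  ⇒ S*(3)=93.9955
t_2: node(2,0) S=108.4527 payoff=42.9273 vs cont=44.5331 → 44.5331 [wait]  node(2,1) S=144.3800 payoff=7.0000 vs cont=20.2876 → 20.2876 [wait]  node(2,2) S=192.2090 payoff=0.0000 vs cont=5.3838 → 5.3838 [wait]  ⇒ S*(2)=-
t_1: node(1,0) S=125.1335 payoff=26.2465 vs cont=33.1208 → 33.1208 [wait]  node(1,1) S=166.5867 payoff=0.0000 vs cont=13.2818 → 13.2818 [wait]  ⇒ S*(1)=-
t_0: node(0,0) S=144.3800 payoff=7.0000 vs cont=23.7870 → 23.7870 [wait]  ⇒ S*(0)=-

price = 23.7870
boundary = - - - 93.9955 108.4527 125.1335
tree:
23.7870
33.1208 13.2818
44.5331 20.2876 5.3838
57.3845 30.1020 9.2283 1.0445
69.9145 42.9273 15.6599 1.9693 0.0000
80.7742 57.3845 26.2465 3.7128 0.0000 0.0000
90.1863 69.9145 42.9273 7.0000 0.0000 0.0000 0.0000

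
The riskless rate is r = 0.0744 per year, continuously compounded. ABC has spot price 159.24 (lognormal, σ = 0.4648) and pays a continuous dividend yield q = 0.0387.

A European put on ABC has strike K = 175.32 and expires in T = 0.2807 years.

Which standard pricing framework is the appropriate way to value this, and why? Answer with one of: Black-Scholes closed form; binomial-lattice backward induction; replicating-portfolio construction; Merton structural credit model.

Key observation: the instrument is a plain European put (strike 175.32) on a lognormal asset; the exact continuous-time formula applies directly.

framework: Black-Scholes closed form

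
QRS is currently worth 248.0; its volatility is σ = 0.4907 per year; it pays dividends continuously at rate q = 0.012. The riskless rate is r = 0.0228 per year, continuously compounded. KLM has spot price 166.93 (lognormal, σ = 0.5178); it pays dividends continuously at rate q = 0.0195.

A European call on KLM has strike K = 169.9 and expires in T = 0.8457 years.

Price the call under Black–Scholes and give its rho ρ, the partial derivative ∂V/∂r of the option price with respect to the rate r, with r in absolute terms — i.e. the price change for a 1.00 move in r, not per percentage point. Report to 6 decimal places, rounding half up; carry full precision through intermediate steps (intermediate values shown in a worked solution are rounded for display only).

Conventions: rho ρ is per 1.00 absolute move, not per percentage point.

price = 29.918537
ρ = 55.511266

σ√T = 0.5178·√0.8457 = 0.476179
d₁ = (ln(S/K) + (r−q+σ²/2)T) / (σ√T) = (ln(166.93/169.9) + (0.0228−0.0195+0.5178²/2)·0.8457) / 0.476179 = (-0.017635 + 0.116164) / 0.476179 = 0.206915
d₂ = d₁ − σ√T = 0.206915 − 0.476179 = -0.269264
e^{−rT} = 0.980903
e^{−qT} = 0.983644
N(d₁) = 0.581962,  N(d₂) = 0.393863
Call price V = S·e^{−qT}·N(d₁) − K·e^{−rT}·N(d₂) = 95.557967 − 65.639430 = 29.918537
ρ = K·T·e^{−rT}·N(d₂) = 55.511266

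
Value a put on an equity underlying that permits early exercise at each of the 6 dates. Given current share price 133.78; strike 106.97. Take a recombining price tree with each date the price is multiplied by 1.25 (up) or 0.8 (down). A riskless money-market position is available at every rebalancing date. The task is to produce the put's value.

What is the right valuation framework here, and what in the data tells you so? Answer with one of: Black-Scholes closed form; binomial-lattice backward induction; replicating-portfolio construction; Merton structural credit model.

framework: binomial-lattice backward induction

Key observation: the exercise right at every one of the 6 steps is what matters: each node needs max(106.97 − S, continuation), which only the stepwise tree valuation starting from spot 133.78 delivers.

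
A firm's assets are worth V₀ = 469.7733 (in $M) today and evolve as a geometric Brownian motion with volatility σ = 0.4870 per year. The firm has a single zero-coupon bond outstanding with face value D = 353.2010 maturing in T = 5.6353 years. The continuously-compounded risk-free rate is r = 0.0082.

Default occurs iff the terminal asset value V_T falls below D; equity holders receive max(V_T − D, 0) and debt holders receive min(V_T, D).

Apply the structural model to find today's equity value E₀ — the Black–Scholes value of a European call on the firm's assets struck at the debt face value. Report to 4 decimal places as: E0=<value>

E0=248.8543

Work the structural quantities from V₀ = 469.7733 against face 353.2010:
d₁ = [ln(V₀/D) + (r + σ²/2)T] / (σ√T)
   = [ln(469.7733/353.2010) + (0.0082 + 0.5·0.4870²)·5.6353] / (0.4870·√5.6353)
   = [0.285213 + 0.714469] / 1.156079 = 0.864717
d₂ = d₁ − σ√T = 0.864717 − 1.156079 = -0.291361
N(d₁) = 0.806403,  N(d₂) = 0.385387,  e^(−rT) = 0.954842
E₀ = V₀·N(d₁) − D·e^(−rT)·N(d₂)
   = 469.7733·0.806403 − 353.2010·0.954842·0.385387 = 248.854275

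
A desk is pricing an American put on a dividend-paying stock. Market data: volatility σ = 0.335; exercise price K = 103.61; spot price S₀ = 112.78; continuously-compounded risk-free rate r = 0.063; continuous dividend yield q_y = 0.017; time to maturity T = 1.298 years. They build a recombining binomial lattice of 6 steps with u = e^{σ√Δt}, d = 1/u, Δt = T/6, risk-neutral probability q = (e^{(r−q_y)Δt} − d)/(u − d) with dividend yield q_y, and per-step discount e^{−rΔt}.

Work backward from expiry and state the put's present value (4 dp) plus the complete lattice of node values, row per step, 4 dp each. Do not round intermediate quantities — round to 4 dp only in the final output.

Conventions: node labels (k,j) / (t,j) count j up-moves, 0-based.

price = 9.9240
tree:
9.9240
15.3543 4.6176
22.9670 7.9554 1.3147
32.9417 13.3519 2.6291 0.0000
43.1378 21.5868 5.2576 0.0000 0.0000
51.8629 32.9417 10.5143 0.0000 0.0000 0.0000
59.3290 43.1378 21.0264 0.0000 0.0000 0.0000 0.0000

Δt=0.21633, u=1.16861, d=0.85572, q=0.49309, disc=e^(-rΔt)=0.98646
k=6 terminal: V=max(K-S,0) → 59.3290 43.1378 21.0264 0.0000 0.0000 0.0000 0.0000
k=5: j=0 S=51.7471 intr=51.8629 cont=50.6503 V=51.8629[EX]; j=1 S=70.6683 intr=32.9417 cont=31.7986 V=32.9417[EX]; j=2 S=96.5079 intr=7.1021 cont=10.5143 V=10.5143[hold]; j=3 S=131.7957 intr=0.0000 cont=0.0000 V=0.0000[hold]; j=4 S=179.9864 intr=0.0000 cont=0.0000 V=0.0000[hold]; j=5 S=245.7978 intr=0.0000 cont=0.0000 V=0.0000[hold]
k=4: j=0 S=60.4722 intr=43.1378 cont=41.9573 V=43.1378[EX]; j=1 S=82.5836 intr=21.0264 cont=21.5868 V=21.5868[hold]; j=2 S=112.7800 intr=0.0000 cont=5.2576 V=5.2576[hold]; j=3 S=154.0176 intr=0.0000 cont=0.0000 V=0.0000[hold]; j=4 S=210.3337 intr=0.0000 cont=0.0000 V=0.0000[hold]
k=3: j=0 S=70.6683 intr=32.9417 cont=32.0712 V=32.9417[EX]; j=1 S=96.5079 intr=7.1021 cont=13.3519 V=13.3519[hold]; j=2 S=131.7957 intr=0.0000 cont=2.6291 V=2.6291[hold]; j=3 S=179.9864 intr=0.0000 cont=0.0000 V=0.0000[hold]
k=2: j=0 S=82.5836 intr=21.0264 cont=22.9670 V=22.9670[hold]; j=1 S=112.7800 intr=0.0000 cont=7.9554 V=7.9554[hold]; j=2 S=154.0176 intr=0.0000 cont=1.3147 V=1.3147[hold]
k=1: j=0 S=96.5079 intr=7.1021 cont=15.3543 V=15.3543[hold]; j=1 S=131.7957 intr=0.0000 cont=4.6176 V=4.6176[hold]
k=0: j=0 S=112.7800 intr=0.0000 cont=9.9240 V=9.9240[hold]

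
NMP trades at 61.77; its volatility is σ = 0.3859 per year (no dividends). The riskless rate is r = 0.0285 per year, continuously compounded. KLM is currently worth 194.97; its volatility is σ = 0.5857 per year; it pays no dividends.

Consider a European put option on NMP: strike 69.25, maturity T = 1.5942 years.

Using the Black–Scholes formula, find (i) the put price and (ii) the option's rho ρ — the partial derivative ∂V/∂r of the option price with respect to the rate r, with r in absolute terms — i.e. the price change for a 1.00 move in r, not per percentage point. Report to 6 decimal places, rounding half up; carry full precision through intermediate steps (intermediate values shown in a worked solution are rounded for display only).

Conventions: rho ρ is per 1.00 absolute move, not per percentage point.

price = 14.635452
ρ = -68.557815

σ√T = 0.3859·√1.5942 = 0.487244
d₁ = (ln(S/K) + (r+σ²/2)T) / (σ√T) = (ln(61.77/69.25) + (0.0285+0.3859²/2)·1.5942) / 0.487244 = (-0.114305 + 0.164138) / 0.487244 = 0.102274
d₂ = d₁ − σ√T = 0.102274 − 0.487244 = -0.384969
e^{−rT} = 0.955582
N(−d₁) = 0.459269,  N(−d₂) = 0.649870
Put price V = K·e^{−rT}·N(−d₂) − S·N(−d₁) = 43.004526 − 28.369073 = 14.635452
ρ = −K·T·e^{−rT}·N(−d₂) = -68.557815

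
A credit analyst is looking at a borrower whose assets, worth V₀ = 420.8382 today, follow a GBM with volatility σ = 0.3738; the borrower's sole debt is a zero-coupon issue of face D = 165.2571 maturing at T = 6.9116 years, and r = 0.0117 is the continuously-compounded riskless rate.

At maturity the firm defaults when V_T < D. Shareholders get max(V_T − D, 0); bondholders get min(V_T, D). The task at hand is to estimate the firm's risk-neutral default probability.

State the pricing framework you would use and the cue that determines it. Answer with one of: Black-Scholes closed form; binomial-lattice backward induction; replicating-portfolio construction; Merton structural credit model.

framework: Merton structural credit model

Key observation: with the firm-asset dynamics (V₀ = 420.8382) and a single zero-coupon liability of face 165.2571 given, debt value, spread, and default probability all derive from the option view of the balance sheet.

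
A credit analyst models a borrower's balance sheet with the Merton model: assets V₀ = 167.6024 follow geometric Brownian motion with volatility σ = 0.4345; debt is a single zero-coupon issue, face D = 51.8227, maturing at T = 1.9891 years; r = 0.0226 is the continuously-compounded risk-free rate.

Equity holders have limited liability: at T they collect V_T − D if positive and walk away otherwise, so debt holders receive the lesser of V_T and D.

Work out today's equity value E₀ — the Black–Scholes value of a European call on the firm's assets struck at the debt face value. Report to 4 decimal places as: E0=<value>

Apply the equity-as-call identities (strike 51.8227, horizon 1.9891 years):
d₁ = [ln(V₀/D) + (r + σ²/2)T] / (σ√T)
   = [ln(167.6024/51.8227) + (0.0226 + 0.5·0.4345²)·1.9891] / (0.4345·√1.9891)
   = [1.173766 + 0.232715] / 0.612799 = 2.295175
d₂ = d₁ − σ√T = 2.295175 − 0.612799 = 1.682376
N(d₁) = 0.989138,  N(d₂) = 0.953752,  e^(−rT) = 0.956042
E₀ = V₀·N(d₁) − D·e^(−rT)·N(d₂)
   = 167.6024·0.989138 − 51.8227·0.956042·0.953752 = 118.528653

E0=118.5287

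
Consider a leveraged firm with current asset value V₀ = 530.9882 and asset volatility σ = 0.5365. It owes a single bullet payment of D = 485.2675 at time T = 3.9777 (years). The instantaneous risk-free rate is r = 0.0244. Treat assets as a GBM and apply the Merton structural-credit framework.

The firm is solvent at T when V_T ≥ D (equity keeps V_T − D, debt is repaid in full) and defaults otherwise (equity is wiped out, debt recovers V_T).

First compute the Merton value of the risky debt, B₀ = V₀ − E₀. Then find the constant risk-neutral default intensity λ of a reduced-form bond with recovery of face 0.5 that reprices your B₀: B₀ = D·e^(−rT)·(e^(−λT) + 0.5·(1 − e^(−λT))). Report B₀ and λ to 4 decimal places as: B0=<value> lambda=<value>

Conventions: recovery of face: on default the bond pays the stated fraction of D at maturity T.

B0=285.1108 lambda=0.3070

With assets at 530.9882 and a single debt payment of 485.2675 at 3.9777 years:
d₁ = [ln(V₀/D) + (r + σ²/2)T] / (σ√T)
   = [ln(530.9882/485.2675) + (0.0244 + 0.5·0.5365²)·3.9777] / (0.5365·√3.9777)
   = [0.090040 + 0.669511] / 1.070005 = 0.709857
d₂ = d₁ − σ√T = 0.709857 − 1.070005 = -0.360148
N(d₁) = 0.761104,  N(d₂) = 0.359368,  e^(−rT) = 0.907505
E₀ = V₀·N(d₁) − D·e^(−rT)·N(d₂)
   = 530.9882·0.761104 − 485.2675·0.907505·0.359368 = 245.877402
B₀ = V₀ − E₀ = 530.9882 − 245.877402 = 285.110798
e^(−λT) = (B₀·e^(rT)/D − 0.5)/(1 − 0.5) = (285.1108·1.101922/485.2675 − 0.5)/0.5 = 0.29483160
λ = −ln(0.29483160)/3.9777 = 0.307050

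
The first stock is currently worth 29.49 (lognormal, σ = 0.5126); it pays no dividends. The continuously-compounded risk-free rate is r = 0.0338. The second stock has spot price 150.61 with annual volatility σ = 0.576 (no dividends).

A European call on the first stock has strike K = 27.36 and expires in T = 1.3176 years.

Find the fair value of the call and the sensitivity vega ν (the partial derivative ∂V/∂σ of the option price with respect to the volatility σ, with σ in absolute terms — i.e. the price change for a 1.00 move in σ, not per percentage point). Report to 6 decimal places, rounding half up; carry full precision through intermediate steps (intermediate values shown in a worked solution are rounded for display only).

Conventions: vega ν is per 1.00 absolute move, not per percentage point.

σ√T = 0.5126·√1.3176 = 0.588397
d₁ = (ln(S/K) + (r+σ²/2)T) / (σ√T) = (ln(29.49/27.36) + (0.0338+0.5126²/2)·1.3176) / 0.588397 = (0.074969 + 0.217640) / 0.588397 = 0.497299
d₂ = d₁ − σ√T = 0.497299 − 0.588397 = -0.091097
e^{−rT} = 0.956442
N(d₁) = 0.690511,  N(d₂) = 0.463708
Call price V = S·N(d₁) − K·e^{−rT}·N(d₂) = 20.363171 − 12.134420 = 8.228751
φ(d₁) = (1/√(2π))·e^{−d₁²/2} = 0.352540
ν = S·φ(d₁)·√T = 11.933687

price = 8.228751
ν = 11.933687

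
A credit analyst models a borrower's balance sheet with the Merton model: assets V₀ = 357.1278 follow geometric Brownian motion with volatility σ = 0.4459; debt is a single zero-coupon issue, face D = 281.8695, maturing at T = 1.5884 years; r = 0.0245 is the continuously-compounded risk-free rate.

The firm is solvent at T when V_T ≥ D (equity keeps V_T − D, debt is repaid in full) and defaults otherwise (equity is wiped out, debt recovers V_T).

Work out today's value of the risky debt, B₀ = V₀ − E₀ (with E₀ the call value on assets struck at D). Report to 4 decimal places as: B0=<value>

Apply the equity-as-call identities (strike 281.8695, horizon 1.5884 years):
d₁ = [ln(V₀/D) + (r + σ²/2)T] / (σ√T)
   = [ln(357.1278/281.8695) + (0.0245 + 0.5·0.4459²)·1.5884] / (0.4459·√1.5884)
   = [0.236650 + 0.196824] / 0.561976 = 0.771339
d₂ = d₁ − σ√T = 0.771339 − 0.561976 = 0.209363
N(d₁) = 0.779747,  N(d₂) = 0.582918,  e^(−rT) = 0.961832
E₀ = V₀·N(d₁) − D·e^(−rT)·N(d₂)
   = 357.1278·0.779747 − 281.8695·0.961832·0.582918 = 120.433904
B₀ = V₀ − E₀ = 357.1278 − 120.433904 = 236.693896

B0=236.6939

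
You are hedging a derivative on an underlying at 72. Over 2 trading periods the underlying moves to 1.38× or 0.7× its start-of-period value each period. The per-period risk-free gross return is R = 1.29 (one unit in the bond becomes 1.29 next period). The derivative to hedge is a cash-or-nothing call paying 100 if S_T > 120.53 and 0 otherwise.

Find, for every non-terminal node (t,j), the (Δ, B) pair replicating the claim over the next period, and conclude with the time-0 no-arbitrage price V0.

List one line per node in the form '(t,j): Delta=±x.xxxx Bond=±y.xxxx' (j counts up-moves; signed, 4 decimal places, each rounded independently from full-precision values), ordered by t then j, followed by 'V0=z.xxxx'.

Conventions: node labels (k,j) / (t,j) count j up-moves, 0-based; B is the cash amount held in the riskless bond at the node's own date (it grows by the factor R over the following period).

(0,0): Delta=1.3738 Bond=-53.6726
(1,0): Delta=0.0000 Bond=0.0000
(1,1): Delta=1.4801 Bond=-79.7994
V0=45.2384

Arbitrage-free pricing uses the up-move probability p* = (R−d)/(u−d) = 0.8676, discounting each step at R = 1.29.
Payoffs at expiry: V(2,0)=0.0000, V(2,1)=0.0000, V(2,2)=100.0000
(1,0): S=50.4000. Δ = (V_up−V_dn)/(S_up−S_dn) = (0.0000−0.0000)/(69.5520−35.2800) = 0.0000. V = [p*·0.0000 + (1−p*)·0.0000]/1.29 = 0.0000. B = V − Δ·S = 0.0000.
(1,1): S=99.3600. Δ = (V_up−V_dn)/(S_up−S_dn) = (100.0000−0.0000)/(137.1168−69.5520) = 1.4801. V = [p*·100.0000 + (1−p*)·0.0000]/1.29 = 67.2595. B = V − Δ·S = -79.7994.
(0,0): S=72.0000. Δ = (V_up−V_dn)/(S_up−S_dn) = (67.2595−0.0000)/(99.3600−50.4000) = 1.3738. V = [p*·67.2595 + (1−p*)·0.0000]/1.29 = 45.2384. B = V − Δ·S = -53.6726.
Check: Δ(0,0)·S0 + B(0,0) = 45.2384 = V0.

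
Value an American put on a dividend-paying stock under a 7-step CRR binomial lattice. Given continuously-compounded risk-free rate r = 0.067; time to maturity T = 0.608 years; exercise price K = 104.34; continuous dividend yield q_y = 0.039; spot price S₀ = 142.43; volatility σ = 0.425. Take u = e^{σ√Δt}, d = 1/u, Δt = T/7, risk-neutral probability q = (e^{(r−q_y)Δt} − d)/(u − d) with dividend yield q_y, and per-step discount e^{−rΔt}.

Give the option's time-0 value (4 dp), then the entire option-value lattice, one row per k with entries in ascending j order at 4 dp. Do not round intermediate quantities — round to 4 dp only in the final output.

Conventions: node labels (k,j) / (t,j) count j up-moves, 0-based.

price = 3.4960
tree:
3.4960
5.5878 1.2581
8.7561 2.2018 0.2446
13.3879 3.8134 0.4717 0.0000
19.8377 6.5196 0.9097 0.0000 0.0000
28.1995 10.9636 1.7543 0.0000 0.0000 0.0000
37.1633 18.0396 3.3830 0.0000 0.0000 0.0000 0.0000
45.0718 28.1995 6.5240 0.0000 0.0000 0.0000 0.0000 0.0000

params: Δt=0.08686 u=1.13344 d=0.88227 q=0.47842 e^(-rΔt)=0.99420
t_7 payoffs: 45.0718 28.1995 6.5240 0.0000 0.0000 0.0000 0.0000 0.0000
k=6: node(6,0) S=67.1767 payoff=37.1633 vs cont=36.7850 → 37.1633 [stop]  node(6,1) S=86.3004 payoff=18.0396 vs cont=17.7260 → 18.0396 [stop]  node(6,2) S=110.8683 payoff=0.0000 vs cont=3.3830 → 3.3830 [wait]  node(6,3) S=142.4300 payoff=0.0000 vs cont=0.0000 → 0.0000 [wait]  node(6,4) S=182.9767 payoff=0.0000 vs cont=0.0000 → 0.0000 [wait]  node(6,5) S=235.0661 payoff=0.0000 vs cont=0.0000 → 0.0000 [wait]  node(6,6) S=301.9842 payoff=0.0000 vs cont=0.0000 → 0.0000 [wait]
k=5: node(5,0) S=76.1405 payoff=28.1995 vs cont=27.8515 → 28.1995 [stop]  node(5,1) S=97.8160 payoff=6.5240 vs cont=10.9636 → 10.9636 [wait]  node(5,2) S=125.6621 payoff=0.0000 vs cont=1.7543 → 1.7543 [wait]  node(5,3) S=161.4353 payoff=0.0000 vs cont=0.0000 → 0.0000 [wait]  node(5,4) S=207.3924 payoff=0.0000 vs cont=0.0000 → 0.0000 [wait]  node(5,5) S=266.4325 payoff=0.0000 vs cont=0.0000 → 0.0000 [wait]
k=4: node(4,0) S=86.3004 payoff=18.0396 vs cont=19.8377 → 19.8377 [wait]  node(4,1) S=110.8683 payoff=0.0000 vs cont=6.5196 → 6.5196 [wait]  node(4,2) S=142.4300 payoff=0.0000 vs cont=0.9097 → 0.9097 [wait]  node(4,3) S=182.9767 payoff=0.0000 vs cont=0.0000 → 0.0000 [wait]  node(4,4) S=235.0661 payoff=0.0000 vs cont=0.0000 → 0.0000 [wait]
k=3: node(3,0) S=97.8160 payoff=6.5240 vs cont=13.3879 → 13.3879 [wait]  node(3,1) S=125.6621 payoff=0.0000 vs cont=3.8134 → 3.8134 [wait]  node(3,2) S=161.4353 payoff=0.0000 vs cont=0.4717 → 0.4717 [wait]  node(3,3) S=207.3924 payoff=0.0000 vs cont=0.0000 → 0.0000 [wait]
k=2: node(2,0) S=110.8683 payoff=0.0000 vs cont=8.7561 → 8.7561 [wait]  node(2,1) S=142.4300 payoff=0.0000 vs cont=2.2018 → 2.2018 [wait]  node(2,2) S=182.9767 payoff=0.0000 vs cont=0.2446 → 0.2446 [wait]
k=1: node(1,0) S=125.6621 payoff=0.0000 vs cont=5.5878 → 5.5878 [wait]  node(1,1) S=161.4353 payoff=0.0000 vs cont=1.2581 → 1.2581 [wait]
k=0: node(0,0) S=142.4300 payoff=0.0000 vs cont=3.4960 → 3.4960 [wait]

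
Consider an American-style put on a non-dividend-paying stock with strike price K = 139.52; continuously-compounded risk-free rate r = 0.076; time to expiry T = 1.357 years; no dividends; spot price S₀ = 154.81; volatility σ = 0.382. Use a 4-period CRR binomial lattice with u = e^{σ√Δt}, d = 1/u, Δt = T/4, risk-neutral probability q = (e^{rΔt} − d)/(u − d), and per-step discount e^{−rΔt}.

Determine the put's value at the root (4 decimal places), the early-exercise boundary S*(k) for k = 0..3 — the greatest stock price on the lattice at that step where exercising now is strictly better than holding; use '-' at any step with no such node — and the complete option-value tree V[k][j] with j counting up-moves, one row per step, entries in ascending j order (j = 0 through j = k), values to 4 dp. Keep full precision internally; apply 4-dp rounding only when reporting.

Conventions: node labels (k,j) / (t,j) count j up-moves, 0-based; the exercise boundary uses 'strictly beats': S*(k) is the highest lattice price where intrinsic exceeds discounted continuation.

Δt=0.33925  u=1.24919  d=0.80052  q=0.50282  discount=0.97455
step 4 (expiry): payoffs max(K−S,0) = 75.9455 40.3133 0.0000 0.0000 0.0000
step 3: (k=3,j=0): S=79.4167, K−S=60.1033, hold=56.5520 ⇒ V=60.1033 exercise | (k=3,j=1): S=123.9282, K−S=15.5918, hold=19.5330 ⇒ V=19.5330 continue | (k=3,j=2): S=193.3873, K−S=0.0000, hold=0.0000 ⇒ V=0.0000 continue | (k=3,j=3): S=301.7770, K−S=0.0000, hold=0.0000 ⇒ V=0.0000 continue  boundary S*=79.4167
step 2: (k=2,j=0): S=99.2067, K−S=40.3133, hold=38.6933 ⇒ V=40.3133 exercise | (k=2,j=1): S=154.8100, K−S=0.0000, hold=9.4643 ⇒ V=9.4643 continue | (k=2,j=2): S=241.5778, K−S=0.0000, hold=0.0000 ⇒ V=0.0000 continue  boundary S*=99.2067
step 1: (k=1,j=0): S=123.9282, K−S=15.5918, hold=24.1706 ⇒ V=24.1706 continue | (k=1,j=1): S=193.3873, K−S=0.0000, hold=4.5857 ⇒ V=4.5857 continue  boundary S*=-
step 0: (k=0,j=0): S=154.8100, K−S=0.0000, hold=13.9584 ⇒ V=13.9584 continue  boundary S*=-

price = 13.9584
boundary = - - 99.2067 79.4167
tree:
13.9584
24.1706 4.5857
40.3133 9.4643 0.0000
60.1033 19.5330 0.0000 0.0000
75.9455 40.3133 0.0000 0.0000 0.0000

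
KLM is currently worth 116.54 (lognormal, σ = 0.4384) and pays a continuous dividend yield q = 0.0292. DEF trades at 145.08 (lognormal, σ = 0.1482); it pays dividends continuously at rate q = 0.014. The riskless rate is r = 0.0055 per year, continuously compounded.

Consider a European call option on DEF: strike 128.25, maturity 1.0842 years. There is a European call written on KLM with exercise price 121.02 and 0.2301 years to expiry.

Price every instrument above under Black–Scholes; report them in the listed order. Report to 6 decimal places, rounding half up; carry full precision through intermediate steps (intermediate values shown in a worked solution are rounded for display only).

[DEF call K=128.25]
σ√T = 0.1482·√1.0842 = 0.154313
d₁ = (ln(S/K) + (r−q+σ²/2)T) / (σ√T) = (ln(145.08/128.25) + (0.0055−0.014+0.1482²/2)·1.0842) / 0.154313 = (0.123304 + 0.002691) / 0.154313 = 0.816485
d₂ = d₁ − σ√T = 0.816485 − 0.154313 = 0.662172
e^{−rT} = 0.994055
e^{−qT} = 0.984936
N(d₁) = 0.792889,  N(d₂) = 0.746070
price = S·e^{−qT}·N(d₁) − K·e^{−rT}·N(d₂) = 113.299421 − 95.114546 = 18.184875
[KLM call K=121.02]
σ√T = 0.4384·√0.2301 = 0.210295
d₁ = (ln(S/K) + (r−q+σ²/2)T) / (σ√T) = (ln(116.54/121.02) + (0.0055−0.0292+0.4384²/2)·0.2301) / 0.210295 = (-0.037721 + 0.016659) / 0.210295 = -0.100158
d₂ = d₁ − σ√T = -0.100158 − 0.210295 = -0.310453
e^{−rT} = 0.998735
e^{−qT} = 0.993304
N(d₁) = 0.460110,  N(d₂) = 0.378108
price = S·e^{−qT}·N(d₁) − K·e^{−rT}·N(d₂) = 53.262103 − 45.700806 = 7.561297

price(DEF call K=128.25) = 18.184875
price(KLM call K=121.02) = 7.561297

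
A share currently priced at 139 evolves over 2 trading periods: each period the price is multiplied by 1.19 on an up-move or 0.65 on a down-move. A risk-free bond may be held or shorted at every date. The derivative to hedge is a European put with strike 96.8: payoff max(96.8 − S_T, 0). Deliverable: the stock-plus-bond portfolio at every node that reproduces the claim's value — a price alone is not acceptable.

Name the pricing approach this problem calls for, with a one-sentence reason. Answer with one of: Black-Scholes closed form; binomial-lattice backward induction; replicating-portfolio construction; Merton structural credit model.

framework: replicating-portfolio construction

Key observation: since the answer must list Δ and B at each node of the 1.19/0.65 lattice on 139, the replicating-portfolio method — solving the two-state system at every node — is the one that applies.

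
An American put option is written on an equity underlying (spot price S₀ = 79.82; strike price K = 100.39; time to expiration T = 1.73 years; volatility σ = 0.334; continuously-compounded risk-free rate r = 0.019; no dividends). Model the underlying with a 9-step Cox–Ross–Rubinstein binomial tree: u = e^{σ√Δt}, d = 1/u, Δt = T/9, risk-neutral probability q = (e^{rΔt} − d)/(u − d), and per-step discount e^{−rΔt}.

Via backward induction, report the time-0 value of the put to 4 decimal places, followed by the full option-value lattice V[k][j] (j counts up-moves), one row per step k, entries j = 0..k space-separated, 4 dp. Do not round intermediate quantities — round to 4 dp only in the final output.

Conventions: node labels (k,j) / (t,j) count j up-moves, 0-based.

Δt=0.19222  u=1.15770  d=0.86378  q=0.47590  discount=0.99635
step 9 (expiry): payoffs max(K−S,0) = 79.0230 71.7524 62.0078 48.9474 31.4430 7.9823 0.0000 0.0000 0.0000 0.0000
k=8: (k=8,j=0): S=24.7366, K−S=75.6534, hold=75.2874 ⇒ V=75.6534 exercise | (k=8,j=1): S=33.1538, K−S=67.2362, hold=66.8702 ⇒ V=67.2362 exercise | (k=8,j=2): S=44.4351, K−S=55.9549, hold=55.5889 ⇒ V=55.9549 exercise | (k=8,j=3): S=59.5551, K−S=40.8349, hold=40.4689 ⇒ V=40.8349 exercise | (k=8,j=4): S=79.8200, K−S=20.5700, hold=20.2040 ⇒ V=20.5700 exercise | (k=8,j=5): S=106.9805, K−S=0.0000, hold=4.1682 ⇒ V=4.1682 continue | (k=8,j=6): S=143.3829, K−S=0.0000, hold=0.0000 ⇒ V=0.0000 continue | (k=8,j=7): S=192.1720, K−S=0.0000, hold=0.0000 ⇒ V=0.0000 continue | (k=8,j=8): S=257.5627, K−S=0.0000, hold=0.0000 ⇒ V=0.0000 continue
k=7: (k=7,j=0): S=28.6376, K−S=71.7524, hold=71.3864 ⇒ V=71.7524 exercise | (k=7,j=1): S=38.3822, K−S=62.0078, hold=61.6418 ⇒ V=62.0078 exercise | (k=7,j=2): S=51.4426, K−S=48.9474, hold=48.5815 ⇒ V=48.9474 exercise | (k=7,j=3): S=68.9470, K−S=31.4430, hold=31.0770 ⇒ V=31.4430 exercise | (k=7,j=4): S=92.4077, K−S=7.9823, hold=12.7178 ⇒ V=12.7178 continue | (k=7,j=5): S=123.8514, K−S=0.0000, hold=2.1766 ⇒ V=2.1766 continue | (k=7,j=6): S=165.9945, K−S=0.0000, hold=0.0000 ⇒ V=0.0000 continue | (k=7,j=7): S=222.4777, K−S=0.0000, hold=0.0000 ⇒ V=0.0000 continue
k=6: (k=6,j=0): S=33.1538, K−S=67.2362, hold=66.8702 ⇒ V=67.2362 exercise | (k=6,j=1): S=44.4351, K−S=55.9549, hold=55.5889 ⇒ V=55.9549 exercise | (k=6,j=2): S=59.5551, K−S=40.8349, hold=40.4689 ⇒ V=40.8349 exercise | (k=6,j=3): S=79.8200, K−S=20.5700, hold=22.4494 ⇒ V=22.4494 continue | (k=6,j=4): S=106.9805, K−S=0.0000, hold=7.6731 ⇒ V=7.6731 continue | (k=6,j=5): S=143.3829, K−S=0.0000, hold=1.1366 ⇒ V=1.1366 continue | (k=6,j=6): S=192.1720, K−S=0.0000, hold=0.0000 ⇒ V=0.0000 continue
k=5: (k=5,j=0): S=38.3822, K−S=62.0078, hold=61.6418 ⇒ V=62.0078 exercise | (k=5,j=1): S=51.4426, K−S=48.9474, hold=48.5815 ⇒ V=48.9474 exercise | (k=5,j=2): S=68.9470, K−S=31.4430, hold=31.9682 ⇒ V=31.9682 continue | (k=5,j=3): S=92.4077, K−S=7.9823, hold=15.3611 ⇒ V=15.3611 continue | (k=5,j=4): S=123.8514, K−S=0.0000, hold=4.5457 ⇒ V=4.5457 continue | (k=5,j=5): S=165.9945, K−S=0.0000, hold=0.5935 ⇒ V=0.5935 continue
k=4: (k=4,j=0): S=44.4351, K−S=55.9549, hold=55.5889 ⇒ V=55.9549 exercise | (k=4,j=1): S=59.5551, K−S=40.8349, hold=40.7180 ⇒ V=40.8349 exercise | (k=4,j=2): S=79.8200, K−S=20.5700, hold=23.9771 ⇒ V=23.9771 continue | (k=4,j=3): S=106.9805, K−S=0.0000, hold=10.1768 ⇒ V=10.1768 continue | (k=4,j=4): S=143.3829, K−S=0.0000, hold=2.6551 ⇒ V=2.6551 continue
k=3: (k=3,j=0): S=51.4426, K−S=48.9474, hold=48.5815 ⇒ V=48.9474 exercise | (k=3,j=1): S=68.9470, K−S=31.4430, hold=32.6926 ⇒ V=32.6926 continue | (k=3,j=2): S=92.4077, K−S=7.9823, hold=17.3460 ⇒ V=17.3460 continue | (k=3,j=3): S=123.8514, K−S=0.0000, hold=6.5731 ⇒ V=6.5731 continue
k=2: (k=2,j=0): S=59.5551, K−S=40.8349, hold=41.0614 ⇒ V=41.0614 continue | (k=2,j=1): S=79.8200, K−S=20.5700, hold=25.2965 ⇒ V=25.2965 continue | (k=2,j=2): S=106.9805, K−S=0.0000, hold=12.1746 ⇒ V=12.1746 continue
k=1: (k=1,j=0): S=68.9470, K−S=31.4430, hold=33.4365 ⇒ V=33.4365 continue | (k=1,j=1): S=92.4077, K−S=7.9823, hold=18.9823 ⇒ V=18.9823 continue
k=0: (k=0,j=0): S=79.8200, K−S=20.5700, hold=26.4608 ⇒ V=26.4608 continue

price = 26.4608
tree:
26.4608
33.4365 18.9823
41.0614 25.2965 12.1746
48.9474 32.6926 17.3460 6.5731
55.9549 40.8349 23.9771 10.1768 2.6551
62.0078 48.9474 31.9682 15.3611 4.5457 0.5935
67.2362 55.9549 40.8349 22.4494 7.6731 1.1366 0.0000
71.7524 62.0078 48.9474 31.4430 12.7178 2.1766 0.0000 0.0000
75.6534 67.2362 55.9549 40.8349 20.5700 4.1682 0.0000 0.0000 0.0000
79.0230 71.7524 62.0078 48.9474 31.4430 7.9823 0.0000 0.0000 0.0000 0.0000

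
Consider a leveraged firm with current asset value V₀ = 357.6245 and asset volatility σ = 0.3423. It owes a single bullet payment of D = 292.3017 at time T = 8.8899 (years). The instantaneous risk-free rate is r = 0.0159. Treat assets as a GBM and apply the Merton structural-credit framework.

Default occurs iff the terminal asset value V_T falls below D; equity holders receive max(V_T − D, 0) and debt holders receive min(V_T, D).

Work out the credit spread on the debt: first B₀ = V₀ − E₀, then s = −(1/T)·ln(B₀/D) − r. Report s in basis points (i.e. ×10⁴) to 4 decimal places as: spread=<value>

spread=383.9600

Apply the equity-as-call identities (strike 292.3017, horizon 8.8899 years):
d₁ = [ln(V₀/D) + (r + σ²/2)T] / (σ√T)
   = [ln(357.6245/292.3017) + (0.0159 + 0.5·0.3423²)·8.8899] / (0.3423·√8.8899)
   = [0.201697 + 0.662161] / 1.020599 = 0.846422
d₂ = d₁ − σ√T = 0.846422 − 1.020599 = -0.174177
N(d₁) = 0.801341,  N(d₂) = 0.430863,  e^(−rT) = 0.868186
E₀ = V₀·N(d₁) − D·e^(−rT)·N(d₂)
   = 357.6245·0.801341 − 292.3017·0.868186·0.430863 = 177.238230
B₀ = V₀ − E₀ = 357.6245 − 177.238230 = 180.386270
spread = −(1/T)·ln(B₀/D) − r = −(1/8.8899)·ln(180.386270/292.3017) − 0.0159 = 0.03839600
in basis points: 0.03839600 × 10⁴ = 383.9600 bp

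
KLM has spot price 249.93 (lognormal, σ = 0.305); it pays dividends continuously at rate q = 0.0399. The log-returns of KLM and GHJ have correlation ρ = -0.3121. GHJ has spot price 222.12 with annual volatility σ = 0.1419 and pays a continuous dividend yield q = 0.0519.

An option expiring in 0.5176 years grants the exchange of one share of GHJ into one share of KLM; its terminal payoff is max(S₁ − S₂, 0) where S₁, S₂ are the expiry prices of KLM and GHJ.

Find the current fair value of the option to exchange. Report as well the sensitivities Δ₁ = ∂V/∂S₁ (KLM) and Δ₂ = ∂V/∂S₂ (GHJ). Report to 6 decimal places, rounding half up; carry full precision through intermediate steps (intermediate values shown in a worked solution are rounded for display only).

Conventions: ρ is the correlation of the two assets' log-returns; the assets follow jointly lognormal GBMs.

exchange price = 41.551123
Δ1 = 0.709499
Δ2 = -0.611265

σ_eff = √(σ₁² + σ₂² − 2ρσ₁σ₂) = √(0.305² + 0.1419² − 2·-0.3121·0.305·0.1419) = 0.374400
d₁ = (ln(S₁/S₂) + (q₂ − q₁ + σ_eff²/2)T) / (σ_eff√T) = (ln(249.93/222.12) + (0.0519 − 0.0399 + 0.070088)·0.5176) / 0.269360 = 0.595677
d₂ = d₁ − σ_eff√T = 0.595677 − 0.269360 = 0.326317
N(d₁) = 0.724305,  N(d₂) = 0.627908
V = S₁·e^{−q₁T}·N(d₁) − S₂·e^{−q₂T}·N(d₂) = 177.325204 − 135.774081 = 41.551123
Key observation: the rate r is irrelevant here: denominating values in GHJ turns the exchange into a ratio option on S₁/S₂, and discounting at r drops out.
Δ₁ = e^{−q₁T}·N(d₁) = 0.709499;  Δ₂ = −e^{−q₂T}·N(d₂) = -0.611265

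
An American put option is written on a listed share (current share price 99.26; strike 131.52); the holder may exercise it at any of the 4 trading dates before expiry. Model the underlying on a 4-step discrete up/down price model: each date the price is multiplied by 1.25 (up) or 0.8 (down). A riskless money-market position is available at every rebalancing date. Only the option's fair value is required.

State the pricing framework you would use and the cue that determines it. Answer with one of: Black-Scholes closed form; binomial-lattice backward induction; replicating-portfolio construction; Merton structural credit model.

Key observation: the put (strike 131.52 on spot 99.26) is American-style on a 4-step discrete price model, so the early-exercise decision at every node requires stepwise backward valuation — a closed form cannot price the exercise right.

framework: binomial-lattice backward induction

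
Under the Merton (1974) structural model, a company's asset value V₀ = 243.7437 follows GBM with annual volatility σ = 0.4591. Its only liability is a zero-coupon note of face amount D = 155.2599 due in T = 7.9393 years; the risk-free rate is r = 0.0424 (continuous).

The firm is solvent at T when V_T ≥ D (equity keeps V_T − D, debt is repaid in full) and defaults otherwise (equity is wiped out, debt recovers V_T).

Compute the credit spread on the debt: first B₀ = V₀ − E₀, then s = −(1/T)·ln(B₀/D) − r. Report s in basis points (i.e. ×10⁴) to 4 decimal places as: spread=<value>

Equity is a call on the firm's assets struck at D = 155.2599:
d₁ = [ln(V₀/D) + (r + σ²/2)T] / (σ√T)
   = [ln(243.7437/155.2599) + (0.0424 + 0.5·0.4591²)·7.9393] / (0.4591·√7.9393)
   = [0.451017 + 1.173321] / 1.293595 = 1.255677
d₂ = d₁ − σ√T = 1.255677 − 1.293595 = -0.037918
N(d₁) = 0.895383,  N(d₂) = 0.484876,  e^(−rT) = 0.714176
E₀ = V₀·N(d₁) − D·e^(−rT)·N(d₂)
   = 243.7437·0.895383 − 155.2599·0.714176·0.484876 = 164.479596
B₀ = V₀ − E₀ = 243.7437 − 164.479596 = 79.264104
spread = −(1/T)·ln(B₀/D) − r = −(1/7.9393)·ln(79.264104/155.2599) − 0.0424 = 0.04228191
in basis points: 0.04228191 × 10⁴ = 422.8191 bp

spread=422.8191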